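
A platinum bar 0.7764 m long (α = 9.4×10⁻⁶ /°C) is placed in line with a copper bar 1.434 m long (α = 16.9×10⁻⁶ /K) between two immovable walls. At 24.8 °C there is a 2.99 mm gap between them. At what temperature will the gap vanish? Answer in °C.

T = 120 °C

α₁L₁ = 7.29816×10⁻⁶ m/K, α₂L₂ = 2.42346×10⁻⁵ m/K → total 3.153276×10⁻⁵ m/K
ΔT = g/(α₁L₁+α₂L₂) = 2.99×10⁻³ / 3.153276×10⁻⁵ = 94.82 K
T = 24.8 + 94.82 = 119.62 °C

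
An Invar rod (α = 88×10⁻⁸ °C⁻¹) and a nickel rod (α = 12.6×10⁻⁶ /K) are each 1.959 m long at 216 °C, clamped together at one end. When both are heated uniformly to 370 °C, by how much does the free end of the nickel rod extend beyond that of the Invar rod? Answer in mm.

ΔT = 154 K
Invar: ΔL = 88×10⁻⁸ × 1.959 m × 154 = 2.6548×10⁻⁴ m = 0.26548 mm
nickel: ΔL = 12.6×10⁻⁶ × 1.959 m × 154 = 3.8012×10⁻³ m = 3.8012 mm
difference = 3.8012 − 0.26548 = 3.53572 mm

3.54 mm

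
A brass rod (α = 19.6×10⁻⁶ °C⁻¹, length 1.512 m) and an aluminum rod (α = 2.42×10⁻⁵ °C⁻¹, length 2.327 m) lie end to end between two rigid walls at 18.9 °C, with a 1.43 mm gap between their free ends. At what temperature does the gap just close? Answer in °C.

T = 35.5 °C

α₁L₁ = 2.96352×10⁻⁵ m/K, α₂L₂ = 5.63134×10⁻⁵ m/K → total 8.59486×10⁻⁵ m/K
ΔT = g/(α₁L₁+α₂L₂) = 1.43×10⁻³ / 8.59486×10⁻⁵ = 16.638 K
T = 18.9 + 16.638 = 35.538 °C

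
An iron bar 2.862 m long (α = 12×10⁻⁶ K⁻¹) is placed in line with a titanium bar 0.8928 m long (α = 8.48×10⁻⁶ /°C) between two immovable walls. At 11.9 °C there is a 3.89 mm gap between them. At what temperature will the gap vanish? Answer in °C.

α₁L₁ = 3.4344×10⁻⁵ m/K, α₂L₂ = 7.570944×10⁻⁶ m/K → total 4.1914944×10⁻⁵ m/K
ΔT = g/(α₁L₁+α₂L₂) = 3.89×10⁻³ / 4.1914944×10⁻⁵ = 92.81 K
T = 11.9 + 92.81 = 104.71 °C

T = 105 °C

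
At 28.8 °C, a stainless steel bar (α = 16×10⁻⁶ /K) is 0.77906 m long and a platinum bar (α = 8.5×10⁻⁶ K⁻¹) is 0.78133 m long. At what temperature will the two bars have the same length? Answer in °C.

L₁(1 + α₁ΔT) = L₂(1 + α₂ΔT) ⇒ ΔT = (L₂ − L₁)/(α₁L₁ − α₂L₂)
L₂ − L₁ = 0.78133 − 0.77906 = 2.27×10⁻³ m
α₁L₁ − α₂L₂ = 16×10⁻⁶×0.77906 − 8.5×10⁻⁶×0.78133 = 5.823655×10⁻⁶ m/K
ΔT = 2.27×10⁻³ / 5.823655×10⁻⁶ = 389.790 K
T = 28.8 + 389.790 = 418.590 °C

T = 418.6 °C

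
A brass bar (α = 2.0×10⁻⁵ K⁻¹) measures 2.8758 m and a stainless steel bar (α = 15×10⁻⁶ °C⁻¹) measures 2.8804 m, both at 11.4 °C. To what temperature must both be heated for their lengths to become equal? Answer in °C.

T = 332.9 °C

L₁(1 + α₁ΔT) = L₂(1 + α₂ΔT) ⇒ ΔT = (L₂ − L₁)/(α₁L₁ − α₂L₂)
L₂ − L₁ = 2.8804 − 2.8758 = 4.60×10⁻³ m
α₁L₁ − α₂L₂ = 2.0×10⁻⁵×2.8758 − 15×10⁻⁶×2.8804 = 1.431×10⁻⁵ m/K
ΔT = 4.60×10⁻³ / 1.431×10⁻⁵ = 321.454 K
T = 11.4 + 321.454 = 332.854 °C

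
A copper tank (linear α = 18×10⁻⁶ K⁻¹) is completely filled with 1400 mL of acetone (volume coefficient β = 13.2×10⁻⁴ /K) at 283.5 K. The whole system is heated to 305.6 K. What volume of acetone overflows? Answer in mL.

The tank also expands: β_container ≈ 3α = 5.4×10⁻⁵ /K
Net overflow = V₀(β_liq − 3α_cont)ΔT
β − 3α = 1.32×10⁻³ − 5.4×10⁻⁵ = 1.266×10⁻³ /K; ΔT = 22.1 K
ΔV = 1400 × 1.266×10⁻³ × 22.1 = 39.2 mL

39.2 mL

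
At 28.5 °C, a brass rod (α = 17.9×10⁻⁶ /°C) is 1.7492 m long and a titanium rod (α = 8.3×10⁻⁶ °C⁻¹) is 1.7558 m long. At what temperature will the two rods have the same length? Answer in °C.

T = 422.8 °C

L₁(1 + α₁ΔT) = L₂(1 + α₂ΔT) ⇒ ΔT = (L₂ − L₁)/(α₁L₁ − α₂L₂)
L₂ − L₁ = 1.7558 − 1.7492 = 6.60×10⁻³ m
α₁L₁ − α₂L₂ = 17.9×10⁻⁶×1.7492 − 8.3×10⁻⁶×1.7558 = 1.673754×10⁻⁵ m/K
ΔT = 6.60×10⁻³ / 1.673754×10⁻⁵ = 394.323 K
T = 28.5 + 394.323 = 422.823 °C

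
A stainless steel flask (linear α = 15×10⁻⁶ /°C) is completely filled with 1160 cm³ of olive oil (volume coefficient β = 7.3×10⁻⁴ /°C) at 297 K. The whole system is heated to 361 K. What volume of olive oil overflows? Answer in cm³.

50.9 cm³

The flask also expands: β_container ≈ 3α = 4.5×10⁻⁵ /K
Net overflow = V₀(β_liq − 3α_cont)ΔT
β − 3α = 7.30×10⁻⁴ − 4.5×10⁻⁵ = 6.85×10⁻⁴ /K; ΔT = 64 K
ΔV = 1160 × 6.85×10⁻⁴ × 64 = 50.9 cm³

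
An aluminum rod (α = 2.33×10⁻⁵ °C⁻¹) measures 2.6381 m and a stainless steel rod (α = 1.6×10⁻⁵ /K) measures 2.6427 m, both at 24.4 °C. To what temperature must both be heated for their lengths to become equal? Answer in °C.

T = 264.2 °C

Equal length when α₁L₁ΔT − α₂L₂ΔT = L₂ − L₁ = 4.60×10⁻³ m
α₁L₁ = 6.146773×10⁻⁵, α₂L₂ = 4.22832×10⁻⁵ → Δ(αL) = 1.918453×10⁻⁵ m/K
ΔT = 4.60×10⁻³ / 1.918453×10⁻⁵ = 239.777 K, so T = 24.4 + 239.777 = 264.177 °C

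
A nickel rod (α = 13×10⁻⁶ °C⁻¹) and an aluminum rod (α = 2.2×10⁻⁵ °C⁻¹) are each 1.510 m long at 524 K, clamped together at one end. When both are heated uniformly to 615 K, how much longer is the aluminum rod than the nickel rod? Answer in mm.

1.24 mm

ΔT = 91 K
nickel: ΔL = 13×10⁻⁶ × 1.510 m × 91 = 1.7863×10⁻³ m = 1.7863 mm
aluminum: ΔL = 2.2×10⁻⁵ × 1.510 m × 91 = 3.0230×10⁻³ m = 3.0230 mm
difference = 3.0230 − 1.7863 = 1.2367 mm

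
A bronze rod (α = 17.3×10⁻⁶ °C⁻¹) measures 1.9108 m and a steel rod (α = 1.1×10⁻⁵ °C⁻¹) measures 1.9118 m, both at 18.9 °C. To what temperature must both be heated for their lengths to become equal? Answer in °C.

T = 102.0 °C

Equal length when α₁L₁ΔT − α₂L₂ΔT = L₂ − L₁ = 1.00×10⁻³ m
α₁L₁ = 3.305684×10⁻⁵, α₂L₂ = 2.10298×10⁻⁵ → Δ(αL) = 1.202704×10⁻⁵ m/K
ΔT = 1.00×10⁻³ / 1.202704×10⁻⁵ = 83.146 K, so T = 18.9 + 83.146 = 102.046 °C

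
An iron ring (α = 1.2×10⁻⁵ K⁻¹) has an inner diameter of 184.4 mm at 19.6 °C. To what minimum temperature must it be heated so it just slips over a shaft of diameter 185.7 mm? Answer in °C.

T = 607 °C

Required Δd = 185.7 − 184.4 = 1.3 mm
Δd = αd₀ΔT ⇒ ΔT = Δd/(αd₀) = 1.3 / (1.2×10⁻⁵ × 184.4) = 587.49 K
T_min = 19.6 + 587.49 = 607.09 °C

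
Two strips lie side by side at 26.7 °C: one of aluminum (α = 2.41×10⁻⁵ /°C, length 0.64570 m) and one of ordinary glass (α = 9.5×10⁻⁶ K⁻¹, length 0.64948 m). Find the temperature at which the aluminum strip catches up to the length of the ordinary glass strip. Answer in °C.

T = 429.2 °C

Equal length when α₁L₁ΔT − α₂L₂ΔT = L₂ − L₁ = 3.78×10⁻³ m
α₁L₁ = 1.556137×10⁻⁵, α₂L₂ = 6.17006×10⁻⁶ → Δ(αL) = 9.39131×10⁻⁶ m/K
ΔT = 3.78×10⁻³ / 9.39131×10⁻⁶ = 402.500 K, so T = 26.7 + 402.500 = 429.200 °C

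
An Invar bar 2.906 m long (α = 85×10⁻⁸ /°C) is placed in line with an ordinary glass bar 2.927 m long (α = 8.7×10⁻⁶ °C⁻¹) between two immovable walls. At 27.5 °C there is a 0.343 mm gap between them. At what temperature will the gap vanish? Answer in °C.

Gap closes when ΔL₁ + ΔL₂ = 0.343 mm = 3.43×10⁻⁴ m
(α₁L₁ + α₂L₂)ΔT = g
α₁L₁ + α₂L₂ = 85×10⁻⁸×2.906 + 8.7×10⁻⁶×2.927 = 2.7935×10⁻⁵ m/K
ΔT = 3.43×10⁻⁴ / 2.7935×10⁻⁵ = 12.279 K
T = 27.5 + 12.279 = 39.779 °C

T = 39.8 °C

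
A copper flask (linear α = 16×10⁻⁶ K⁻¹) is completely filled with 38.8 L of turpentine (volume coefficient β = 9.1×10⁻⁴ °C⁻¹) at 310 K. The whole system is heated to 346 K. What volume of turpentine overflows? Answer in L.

The flask also expands: β_container ≈ 3α = 4.8×10⁻⁵ /K
Net overflow = V₀(β_liq − 3α_cont)ΔT
β − 3α = 9.10×10⁻⁴ − 4.8×10⁻⁵ = 8.62×10⁻⁴ /K; ΔT = 36 K
ΔV = 38.8 × 8.62×10⁻⁴ × 36 = 1.20 L

1.20 L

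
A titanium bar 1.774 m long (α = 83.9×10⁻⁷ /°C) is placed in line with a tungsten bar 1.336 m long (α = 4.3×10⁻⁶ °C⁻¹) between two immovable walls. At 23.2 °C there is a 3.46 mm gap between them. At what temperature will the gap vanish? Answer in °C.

α₁L₁ = 1.488386×10⁻⁵ m/K, α₂L₂ = 5.7448×10⁻⁶ m/K → total 2.062866×10⁻⁵ m/K
ΔT = g/(α₁L₁+α₂L₂) = 3.46×10⁻³ / 2.062866×10⁻⁵ = 167.73 K
T = 23.2 + 167.73 = 190.93 °C

T = 191 °C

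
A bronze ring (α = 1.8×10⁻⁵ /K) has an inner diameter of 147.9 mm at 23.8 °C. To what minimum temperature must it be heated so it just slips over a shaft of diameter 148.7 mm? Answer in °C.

Required Δd = 148.7 − 147.9 = 0.8 mm
Δd = αd₀ΔT ⇒ ΔT = Δd/(αd₀) = 0.8 / (1.8×10⁻⁵ × 147.9) = 300.50 K
T_min = 23.8 + 300.50 = 324.30 °C

T = 324 °C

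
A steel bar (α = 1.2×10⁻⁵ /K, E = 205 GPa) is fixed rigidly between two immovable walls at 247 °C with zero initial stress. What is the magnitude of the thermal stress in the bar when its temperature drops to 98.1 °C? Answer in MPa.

σ = 366 MPa

Fully constrained: the free strain ε = αΔT is blocked, so σ = Eε = EαΔT.
|ΔT| = 148.9 K
σ = 205×10⁹ × 1.2×10⁻⁵ × 148.9 = 3.66×10⁸ Pa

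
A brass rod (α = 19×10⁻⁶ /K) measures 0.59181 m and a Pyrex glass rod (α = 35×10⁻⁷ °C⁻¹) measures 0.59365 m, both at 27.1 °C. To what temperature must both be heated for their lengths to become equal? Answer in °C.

Equal length when α₁L₁ΔT − α₂L₂ΔT = L₂ − L₁ = 1.84×10⁻³ m
α₁L₁ = 1.124439×10⁻⁵, α₂L₂ = 2.077775×10⁻⁶ → Δ(αL) = 9.166615×10⁻⁶ m/K
ΔT = 1.84×10⁻³ / 9.166615×10⁻⁶ = 200.728 K, so T = 27.1 + 200.728 = 227.828 °C

T = 227.8 °C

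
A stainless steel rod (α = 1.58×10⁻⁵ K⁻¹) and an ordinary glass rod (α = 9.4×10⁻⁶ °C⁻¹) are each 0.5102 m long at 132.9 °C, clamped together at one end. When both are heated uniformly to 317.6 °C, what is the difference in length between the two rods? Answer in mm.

ΔT = 184.7 K
stainless steel: ΔL = 1.58×10⁻⁵ × 0.5102 m × 184.7 = 1.4889×10⁻³ m = 1.4889 mm
ordinary glass: ΔL = 9.4×10⁻⁶ × 0.5102 m × 184.7 = 8.8580×10⁻⁴ m = 0.88580 mm
difference = 1.4889 − 0.88580 = 0.6031 mm

0.603 mm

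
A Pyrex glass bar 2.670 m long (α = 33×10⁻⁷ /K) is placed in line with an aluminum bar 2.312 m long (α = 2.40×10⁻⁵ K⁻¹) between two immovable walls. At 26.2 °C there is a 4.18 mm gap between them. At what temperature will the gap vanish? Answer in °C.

T = 91.2 °C

Gap closes when ΔL₁ + ΔL₂ = 4.18 mm = 4.18×10⁻³ m
(α₁L₁ + α₂L₂)ΔT = g
α₁L₁ + α₂L₂ = 33×10⁻⁷×2.670 + 2.40×10⁻⁵×2.312 = 6.4299×10⁻⁵ m/K
ΔT = 4.18×10⁻³ / 6.4299×10⁻⁵ = 65.009 K
T = 26.2 + 65.009 = 91.209 °C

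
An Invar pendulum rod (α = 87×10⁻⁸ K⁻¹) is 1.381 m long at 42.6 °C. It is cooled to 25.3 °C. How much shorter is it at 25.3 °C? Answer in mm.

ΔL = 0.0208 mm

|ΔT| = |25.3 − 42.6| = 17.3 K
ΔL = αL₀ΔT = (87×10⁻⁸)(1.381)(17.3) = 2.08×10⁻⁵ m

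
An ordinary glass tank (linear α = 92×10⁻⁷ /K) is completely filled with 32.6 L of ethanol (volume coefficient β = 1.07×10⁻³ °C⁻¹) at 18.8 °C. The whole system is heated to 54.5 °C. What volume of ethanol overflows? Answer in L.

The tank also expands: β_container ≈ 3α = 2.76×10⁻⁵ /K
Net overflow = V₀(β_liq − 3α_cont)ΔT
β − 3α = 1.07×10⁻³ − 2.76×10⁻⁵ = 1.0424×10⁻³ /K; ΔT = 35.7 K
ΔV = 32.6 × 1.0424×10⁻³ × 35.7 = 1.21 L

1.21 L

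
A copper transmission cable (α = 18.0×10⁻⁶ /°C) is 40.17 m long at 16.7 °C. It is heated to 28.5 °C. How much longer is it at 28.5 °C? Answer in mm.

|ΔT| = |28.5 − 16.7| = 11.8 K
ΔL = αL₀ΔT = (18.0×10⁻⁶)(40.17)(11.8) = 8.53×10⁻³ m

ΔL = 8.53 mm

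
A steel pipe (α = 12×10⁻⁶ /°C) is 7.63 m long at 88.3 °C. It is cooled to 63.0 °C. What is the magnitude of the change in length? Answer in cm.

ΔL = 0.232 cm

|ΔT| = |63.0 − 88.3| = 25.3 K
ΔL = αL₀ΔT = (12×10⁻⁶)(7.63)(25.3) = 2.32×10⁻³ m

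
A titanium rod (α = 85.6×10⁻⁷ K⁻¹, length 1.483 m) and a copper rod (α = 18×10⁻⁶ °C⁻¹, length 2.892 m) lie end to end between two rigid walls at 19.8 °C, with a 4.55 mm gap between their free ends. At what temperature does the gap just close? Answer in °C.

α₁L₁ = 1.269448×10⁻⁵ m/K, α₂L₂ = 5.2056×10⁻⁵ m/K → total 6.475048×10⁻⁵ m/K
ΔT = g/(α₁L₁+α₂L₂) = 4.55×10⁻³ / 6.475048×10⁻⁵ = 70.270 K
T = 19.8 + 70.270 = 90.070 °C

T = 90.1 °C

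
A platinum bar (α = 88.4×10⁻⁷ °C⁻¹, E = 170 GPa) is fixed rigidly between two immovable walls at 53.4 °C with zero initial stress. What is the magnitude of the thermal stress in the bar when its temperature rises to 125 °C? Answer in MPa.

σ = 108 MPa

Fully constrained: the free strain ε = αΔT is blocked, so σ = Eε = EαΔT.
|ΔT| = 71.6 K
σ = 170×10⁹ × 88.4×10⁻⁷ × 71.6 = 1.08×10⁸ Pa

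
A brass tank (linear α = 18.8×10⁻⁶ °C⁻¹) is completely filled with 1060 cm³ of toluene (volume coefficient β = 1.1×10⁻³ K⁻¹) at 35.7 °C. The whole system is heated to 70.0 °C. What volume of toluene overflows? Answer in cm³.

37.9 cm³

The tank also expands: β_container ≈ 3α = 5.64×10⁻⁵ /K
Net overflow = V₀(β_liq − 3α_cont)ΔT
β − 3α = 1.10×10⁻³ − 5.64×10⁻⁵ = 1.0436×10⁻³ /K; ΔT = 34.3 K
ΔV = 1060 × 1.0436×10⁻³ × 34.3 = 37.9 cm³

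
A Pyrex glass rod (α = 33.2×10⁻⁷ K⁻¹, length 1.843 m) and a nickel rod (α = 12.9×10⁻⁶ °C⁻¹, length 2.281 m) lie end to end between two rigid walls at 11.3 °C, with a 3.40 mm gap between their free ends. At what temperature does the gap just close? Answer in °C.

T = 107 °C

α₁L₁ = 6.11876×10⁻⁶ m/K, α₂L₂ = 2.94249×10⁻⁵ m/K → total 3.554366×10⁻⁵ m/K
ΔT = g/(α₁L₁+α₂L₂) = 3.40×10⁻³ / 3.554366×10⁻⁵ = 95.66 K
T = 11.3 + 95.66 = 106.96 °C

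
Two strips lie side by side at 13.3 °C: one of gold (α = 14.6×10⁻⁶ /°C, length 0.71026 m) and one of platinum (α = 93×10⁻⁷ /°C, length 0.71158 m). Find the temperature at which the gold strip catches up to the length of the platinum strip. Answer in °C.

Equal length when α₁L₁ΔT − α₂L₂ΔT = L₂ − L₁ = 1.32×10⁻³ m
α₁L₁ = 1.0369796×10⁻⁵, α₂L₂ = 6.617694×10⁻⁶ → Δ(αL) = 3.752102×10⁻⁶ m/K
ΔT = 1.32×10⁻³ / 3.752102×10⁻⁶ = 351.803 K, so T = 13.3 + 351.803 = 365.103 °C

T = 365.1 °C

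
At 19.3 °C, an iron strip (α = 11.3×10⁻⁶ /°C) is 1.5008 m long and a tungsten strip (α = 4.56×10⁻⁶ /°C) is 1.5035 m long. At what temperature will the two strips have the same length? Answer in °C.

T = 286.5 °C

Equal length when α₁L₁ΔT − α₂L₂ΔT = L₂ − L₁ = 2.70×10⁻³ m
α₁L₁ = 1.695904×10⁻⁵, α₂L₂ = 6.85596×10⁻⁶ → Δ(αL) = 1.010308×10⁻⁵ m/K
ΔT = 2.70×10⁻³ / 1.010308×10⁻⁵ = 267.245 K, so T = 19.3 + 267.245 = 286.545 °C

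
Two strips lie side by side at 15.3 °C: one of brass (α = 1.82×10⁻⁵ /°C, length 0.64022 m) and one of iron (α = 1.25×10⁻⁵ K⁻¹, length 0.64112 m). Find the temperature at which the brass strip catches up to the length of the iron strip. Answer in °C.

Equal length when α₁L₁ΔT − α₂L₂ΔT = L₂ − L₁ = 9.00×10⁻⁴ m
α₁L₁ = 1.1652004×10⁻⁵, α₂L₂ = 8.014×10⁻⁶ → Δ(αL) = 3.638004×10⁻⁶ m/K
ΔT = 9.00×10⁻⁴ / 3.638004×10⁻⁶ = 247.388 K, so T = 15.3 + 247.388 = 262.688 °C

T = 262.7 °C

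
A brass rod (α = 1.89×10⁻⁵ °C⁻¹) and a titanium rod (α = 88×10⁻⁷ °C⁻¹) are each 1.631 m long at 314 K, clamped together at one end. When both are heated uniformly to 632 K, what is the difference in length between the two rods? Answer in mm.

5.24 mm

ΔT = 318 K
brass: ΔL = 1.89×10⁻⁵ × 1.631 m × 318 = 9.8026×10⁻³ m = 9.8026 mm
titanium: ΔL = 88×10⁻⁷ × 1.631 m × 318 = 4.5642×10⁻³ m = 4.5642 mm
difference = 9.8026 − 4.5642 = 5.2384 mm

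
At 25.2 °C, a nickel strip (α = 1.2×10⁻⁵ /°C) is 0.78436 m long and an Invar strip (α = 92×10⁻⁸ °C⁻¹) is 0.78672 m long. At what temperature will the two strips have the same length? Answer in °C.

Equal length when α₁L₁ΔT − α₂L₂ΔT = L₂ − L₁ = 2.36×10⁻³ m
α₁L₁ = 9.41232×10⁻⁶, α₂L₂ = 7.237824×10⁻⁷ → Δ(αL) = 8.6885376×10⁻⁶ m/K
ΔT = 2.36×10⁻³ / 8.6885376×10⁻⁶ = 271.622 K, so T = 25.2 + 271.622 = 296.822 °C

T = 296.8 °C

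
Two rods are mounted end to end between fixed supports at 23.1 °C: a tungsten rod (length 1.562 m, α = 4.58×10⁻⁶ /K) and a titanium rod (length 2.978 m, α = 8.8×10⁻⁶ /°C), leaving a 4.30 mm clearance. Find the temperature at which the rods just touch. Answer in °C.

T = 152 °C

Gap closes when ΔL₁ + ΔL₂ = 4.30 mm = 4.30×10⁻³ m
(α₁L₁ + α₂L₂)ΔT = g
α₁L₁ + α₂L₂ = 4.58×10⁻⁶×1.562 + 8.8×10⁻⁶×2.978 = 3.336036×10⁻⁵ m/K
ΔT = 4.30×10⁻³ / 3.336036×10⁻⁵ = 128.90 K
T = 23.1 + 128.90 = 152.00 °C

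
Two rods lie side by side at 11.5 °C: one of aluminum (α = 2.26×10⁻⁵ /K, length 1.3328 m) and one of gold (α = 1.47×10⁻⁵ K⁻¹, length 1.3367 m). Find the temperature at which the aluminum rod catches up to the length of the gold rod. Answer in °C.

T = 383.9 °C

Equal length when α₁L₁ΔT − α₂L₂ΔT = L₂ − L₁ = 3.90×10⁻³ m
α₁L₁ = 3.012128×10⁻⁵, α₂L₂ = 1.964949×10⁻⁵ → Δ(αL) = 1.047179×10⁻⁵ m/K
ΔT = 3.90×10⁻³ / 1.047179×10⁻⁵ = 372.429 K, so T = 11.5 + 372.429 = 383.929 °C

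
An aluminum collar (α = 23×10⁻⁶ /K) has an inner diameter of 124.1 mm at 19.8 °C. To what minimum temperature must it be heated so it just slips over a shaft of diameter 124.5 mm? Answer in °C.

Required Δd = 124.5 − 124.1 = 0.4 mm
Δd = αd₀ΔT ⇒ ΔT = Δd/(αd₀) = 0.4 / (23×10⁻⁶ × 124.1) = 140.14 K
T_min = 19.8 + 140.14 = 159.94 °C

T = 160 °C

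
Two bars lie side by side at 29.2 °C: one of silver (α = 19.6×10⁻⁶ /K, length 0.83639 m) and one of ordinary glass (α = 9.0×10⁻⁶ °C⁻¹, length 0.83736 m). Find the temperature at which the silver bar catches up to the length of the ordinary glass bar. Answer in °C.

Equal length when α₁L₁ΔT − α₂L₂ΔT = L₂ − L₁ = 9.70×10⁻⁴ m
α₁L₁ = 1.6393244×10⁻⁵, α₂L₂ = 7.53624×10⁻⁶ → Δ(αL) = 8.857004×10⁻⁶ m/K
ΔT = 9.70×10⁻⁴ / 8.857004×10⁻⁶ = 109.518 K, so T = 29.2 + 109.518 = 138.718 °C

T = 138.7 °C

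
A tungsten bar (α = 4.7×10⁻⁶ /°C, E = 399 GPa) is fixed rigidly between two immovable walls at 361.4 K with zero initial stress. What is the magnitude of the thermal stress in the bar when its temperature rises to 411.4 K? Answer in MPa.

σ = 93.8 MPa

Fully constrained: the free strain ε = αΔT is blocked, so σ = Eε = EαΔT.
|ΔT| = 50.0 K
σ = 399×10⁹ × 4.7×10⁻⁶ × 50.0 = 9.38×10⁷ Pa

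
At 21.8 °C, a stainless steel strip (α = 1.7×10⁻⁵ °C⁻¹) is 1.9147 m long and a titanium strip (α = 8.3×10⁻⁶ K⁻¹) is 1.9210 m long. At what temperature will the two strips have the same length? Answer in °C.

L₁(1 + α₁ΔT) = L₂(1 + α₂ΔT) ⇒ ΔT = (L₂ − L₁)/(α₁L₁ − α₂L₂)
L₂ − L₁ = 1.9210 − 1.9147 = 6.30×10⁻³ m
α₁L₁ − α₂L₂ = 1.7×10⁻⁵×1.9147 − 8.3×10⁻⁶×1.9210 = 1.66056×10⁻⁵ m/K
ΔT = 6.30×10⁻³ / 1.66056×10⁻⁵ = 379.390 K
T = 21.8 + 379.390 = 401.190 °C

T = 401.2 °C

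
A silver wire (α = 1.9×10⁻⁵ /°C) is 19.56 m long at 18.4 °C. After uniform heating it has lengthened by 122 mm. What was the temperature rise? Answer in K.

ΔT = 328 K

ΔL = αL₀ΔT ⇒ ΔT = ΔL / (αL₀)
ΔT = 122×10⁻³ m / (1.9×10⁻⁵ × 19.56 m) = 328.27 K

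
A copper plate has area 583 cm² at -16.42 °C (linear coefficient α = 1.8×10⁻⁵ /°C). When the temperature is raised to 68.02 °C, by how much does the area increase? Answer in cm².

ΔA = 1.77 cm²

Area coefficient ≈ 2α; |ΔT| = 84.44 K
ΔA = 2αA₀ΔT = 2(1.8×10⁻⁵)(583)(84.44) = 1.77 cm²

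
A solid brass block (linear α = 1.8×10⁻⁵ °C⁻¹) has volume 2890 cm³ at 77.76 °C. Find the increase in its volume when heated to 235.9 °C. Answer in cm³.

ΔV = 24.7 cm³

Isotropic solid: β ≈ 3α = 5.4×10⁻⁵ /K; ΔT = 158.14 K
ΔV = 3αV₀ΔT = 3(1.8×10⁻⁵)(2890)(158.14) = 24.7 cm³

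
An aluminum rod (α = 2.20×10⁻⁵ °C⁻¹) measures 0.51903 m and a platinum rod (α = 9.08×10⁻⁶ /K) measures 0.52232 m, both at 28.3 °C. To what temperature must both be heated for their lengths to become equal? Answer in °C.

Equal length when α₁L₁ΔT − α₂L₂ΔT = L₂ − L₁ = 3.29×10⁻³ m
α₁L₁ = 1.141866×10⁻⁵, α₂L₂ = 4.7426656×10⁻⁶ → Δ(αL) = 6.6759944×10⁻⁶ m/K
ΔT = 3.29×10⁻³ / 6.6759944×10⁻⁶ = 492.810 K, so T = 28.3 + 492.810 = 521.110 °C

T = 521.1 °C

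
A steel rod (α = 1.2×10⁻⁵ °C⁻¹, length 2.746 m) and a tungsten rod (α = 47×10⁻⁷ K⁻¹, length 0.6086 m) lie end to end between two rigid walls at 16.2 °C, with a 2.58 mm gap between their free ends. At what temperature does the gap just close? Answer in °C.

T = 88.2 °C

Gap closes when ΔL₁ + ΔL₂ = 2.58 mm = 2.58×10⁻³ m
(α₁L₁ + α₂L₂)ΔT = g
α₁L₁ + α₂L₂ = 1.2×10⁻⁵×2.746 + 47×10⁻⁷×0.6086 = 3.581242×10⁻⁵ m/K
ΔT = 2.58×10⁻³ / 3.581242×10⁻⁵ = 72.042 K
T = 16.2 + 72.042 = 88.242 °C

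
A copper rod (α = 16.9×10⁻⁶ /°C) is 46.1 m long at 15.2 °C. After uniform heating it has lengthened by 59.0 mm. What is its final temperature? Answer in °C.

T = 90.9 °C

ΔL = αL₀ΔT ⇒ ΔT = ΔL / (αL₀)
ΔT = 59.0×10⁻³ m / (16.9×10⁻⁶ × 46.1 m) = 75.729 K
T = 15.2 + 75.729 = 90.929 °C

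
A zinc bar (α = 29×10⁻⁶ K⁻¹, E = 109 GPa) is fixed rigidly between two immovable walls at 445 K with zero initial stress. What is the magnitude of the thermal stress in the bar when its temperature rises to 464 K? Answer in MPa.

Fully constrained: the free strain ε = αΔT is blocked, so σ = Eε = EαΔT.
|ΔT| = 19 K
σ = 109×10⁹ × 29×10⁻⁶ × 19 = 6.01×10⁷ Pa

σ = 60.1 MPa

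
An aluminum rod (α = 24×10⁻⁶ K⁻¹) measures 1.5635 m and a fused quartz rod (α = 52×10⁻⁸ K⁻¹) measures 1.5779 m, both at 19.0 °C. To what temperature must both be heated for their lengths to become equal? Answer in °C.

T = 411.3 °C

L₁(1 + α₁ΔT) = L₂(1 + α₂ΔT) ⇒ ΔT = (L₂ − L₁)/(α₁L₁ − α₂L₂)
L₂ − L₁ = 1.5779 − 1.5635 = 1.44×10⁻² m
α₁L₁ − α₂L₂ = 24×10⁻⁶×1.5635 − 52×10⁻⁸×1.5779 = 3.6703492×10⁻⁵ m/K
ΔT = 1.44×10⁻² / 3.6703492×10⁻⁵ = 392.333 K
T = 19.0 + 392.333 = 411.333 °C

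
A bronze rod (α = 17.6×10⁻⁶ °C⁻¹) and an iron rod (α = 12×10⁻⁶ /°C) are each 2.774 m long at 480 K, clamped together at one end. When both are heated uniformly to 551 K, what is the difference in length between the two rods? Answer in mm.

1.10 mm

ΔT = 71 K
bronze: ΔL = 17.6×10⁻⁶ × 2.774 m × 71 = 3.4664×10⁻³ m = 3.4664 mm
iron: ΔL = 12×10⁻⁶ × 2.774 m × 71 = 2.3634×10⁻³ m = 2.3634 mm
difference = 3.4664 − 2.3634 = 1.1030 mm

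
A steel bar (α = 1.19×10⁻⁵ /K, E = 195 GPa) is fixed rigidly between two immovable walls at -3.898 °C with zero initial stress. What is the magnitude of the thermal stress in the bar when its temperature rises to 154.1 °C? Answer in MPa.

σ = 367 MPa

Fully constrained: the free strain ε = αΔT is blocked, so σ = Eε = EαΔT.
|ΔT| = 157.998 K
σ = 195×10⁹ × 1.19×10⁻⁵ × 157.998 = 3.67×10⁸ Pa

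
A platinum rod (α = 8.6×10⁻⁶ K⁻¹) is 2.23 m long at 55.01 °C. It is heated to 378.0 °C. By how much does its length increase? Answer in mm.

ΔL = 6.19 mm

|ΔT| = |378.0 − 55.01| = 322.99 K
ΔL = αL₀ΔT = (8.6×10⁻⁶)(2.23)(322.99) = 6.19×10⁻³ m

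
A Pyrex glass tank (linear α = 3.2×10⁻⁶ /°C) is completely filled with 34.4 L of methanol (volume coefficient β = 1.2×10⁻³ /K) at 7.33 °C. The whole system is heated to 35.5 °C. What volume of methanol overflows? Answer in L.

1.15 L

The tank also expands: β_container ≈ 3α = 9.6×10⁻⁶ /K
Net overflow = V₀(β_liq − 3α_cont)ΔT
β − 3α = 1.20×10⁻³ − 9.6×10⁻⁶ = 1.1904×10⁻³ /K; ΔT = 28.17 K
ΔV = 34.4 × 1.1904×10⁻³ × 28.17 = 1.15 L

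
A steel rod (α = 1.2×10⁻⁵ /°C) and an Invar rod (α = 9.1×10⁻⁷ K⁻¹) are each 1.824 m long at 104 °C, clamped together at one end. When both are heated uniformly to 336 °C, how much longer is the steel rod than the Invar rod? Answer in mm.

4.69 mm

ΔT = 232 K
steel: ΔL = 1.2×10⁻⁵ × 1.824 m × 232 = 5.0780×10⁻³ m = 5.0780 mm
Invar: ΔL = 9.1×10⁻⁷ × 1.824 m × 232 = 3.8508×10⁻⁴ m = 0.38508 mm
difference = 5.0780 − 0.38508 = 4.69292 mm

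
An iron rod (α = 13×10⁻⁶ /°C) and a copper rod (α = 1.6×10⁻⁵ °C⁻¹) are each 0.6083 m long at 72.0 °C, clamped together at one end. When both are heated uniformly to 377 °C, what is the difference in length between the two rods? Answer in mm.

ΔT = 305.0 K
iron: ΔL = 13×10⁻⁶ × 0.6083 m × 305.0 = 2.4119×10⁻³ m = 2.4119 mm
copper: ΔL = 1.6×10⁻⁵ × 0.6083 m × 305.0 = 2.9685×10⁻³ m = 2.9685 mm
difference = 2.9685 − 2.4119 = 0.5566 mm

0.557 mm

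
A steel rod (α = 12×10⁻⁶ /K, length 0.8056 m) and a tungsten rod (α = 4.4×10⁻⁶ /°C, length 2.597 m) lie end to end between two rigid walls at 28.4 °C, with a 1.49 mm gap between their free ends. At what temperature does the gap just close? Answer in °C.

T = 99.0 °C

α₁L₁ = 9.6672×10⁻⁶ m/K, α₂L₂ = 1.14268×10⁻⁵ m/K → total 2.1094×10⁻⁵ m/K
ΔT = g/(α₁L₁+α₂L₂) = 1.49×10⁻³ / 2.1094×10⁻⁵ = 70.636 K
T = 28.4 + 70.636 = 99.036 °C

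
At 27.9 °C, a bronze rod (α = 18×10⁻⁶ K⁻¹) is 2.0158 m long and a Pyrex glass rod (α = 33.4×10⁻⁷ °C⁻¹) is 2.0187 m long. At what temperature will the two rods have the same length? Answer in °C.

T = 126.1 °C

Equal length when α₁L₁ΔT − α₂L₂ΔT = L₂ − L₁ = 2.90×10⁻³ m
α₁L₁ = 3.62844×10⁻⁵, α₂L₂ = 6.742458×10⁻⁶ → Δ(αL) = 2.9541942×10⁻⁵ m/K
ΔT = 2.90×10⁻³ / 2.9541942×10⁻⁵ = 98.166 K, so T = 27.9 + 98.166 = 126.066 °C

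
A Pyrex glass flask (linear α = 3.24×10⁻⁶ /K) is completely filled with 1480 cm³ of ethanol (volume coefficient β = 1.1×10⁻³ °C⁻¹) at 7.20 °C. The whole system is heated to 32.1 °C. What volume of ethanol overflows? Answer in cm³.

40.2 cm³

The flask also expands: β_container ≈ 3α = 9.72×10⁻⁶ /K
Net overflow = V₀(β_liq − 3α_cont)ΔT
β − 3α = 1.10×10⁻³ − 9.72×10⁻⁶ = 1.09028×10⁻³ /K; ΔT = 24.90 K
ΔV = 1480 × 1.09028×10⁻³ × 24.90 = 40.2 cm³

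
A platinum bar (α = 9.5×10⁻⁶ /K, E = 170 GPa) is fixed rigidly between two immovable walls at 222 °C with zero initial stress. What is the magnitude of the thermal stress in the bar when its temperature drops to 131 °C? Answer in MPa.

σ = 147 MPa

Fully constrained: the free strain ε = αΔT is blocked, so σ = Eε = EαΔT.
|ΔT| = 91 K
σ = 170×10⁹ × 9.5×10⁻⁶ × 91 = 1.47×10⁸ Pa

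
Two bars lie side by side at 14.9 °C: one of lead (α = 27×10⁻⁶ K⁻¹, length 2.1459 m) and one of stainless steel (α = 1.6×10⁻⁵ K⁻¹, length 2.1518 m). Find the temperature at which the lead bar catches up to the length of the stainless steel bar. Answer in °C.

T = 265.9 °C

Equal length when α₁L₁ΔT − α₂L₂ΔT = L₂ − L₁ = 5.90×10⁻³ m
α₁L₁ = 5.79393×10⁻⁵, α₂L₂ = 3.44288×10⁻⁵ → Δ(αL) = 2.35105×10⁻⁵ m/K
ΔT = 5.90×10⁻³ / 2.35105×10⁻⁵ = 250.952 K, so T = 14.9 + 250.952 = 265.852 °C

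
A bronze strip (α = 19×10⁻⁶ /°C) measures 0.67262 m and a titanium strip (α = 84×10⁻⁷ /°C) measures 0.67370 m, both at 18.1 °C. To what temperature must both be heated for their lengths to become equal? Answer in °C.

Equal length when α₁L₁ΔT − α₂L₂ΔT = L₂ − L₁ = 1.08×10⁻³ m
α₁L₁ = 1.277978×10⁻⁵, α₂L₂ = 5.65908×10⁻⁶ → Δ(αL) = 7.1207×10⁻⁶ m/K
ΔT = 1.08×10⁻³ / 7.1207×10⁻⁶ = 151.670 K, so T = 18.1 + 151.670 = 169.770 °C

T = 169.8 °C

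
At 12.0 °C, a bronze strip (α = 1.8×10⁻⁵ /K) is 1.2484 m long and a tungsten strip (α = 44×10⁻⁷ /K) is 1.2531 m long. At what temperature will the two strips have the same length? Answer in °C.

T = 289.2 °C

Equal length when α₁L₁ΔT − α₂L₂ΔT = L₂ − L₁ = 4.70×10⁻³ m
α₁L₁ = 2.24712×10⁻⁵, α₂L₂ = 5.51364×10⁻⁶ → Δ(αL) = 1.695756×10⁻⁵ m/K
ΔT = 4.70×10⁻³ / 1.695756×10⁻⁵ = 277.163 K, so T = 12.0 + 277.163 = 289.163 °C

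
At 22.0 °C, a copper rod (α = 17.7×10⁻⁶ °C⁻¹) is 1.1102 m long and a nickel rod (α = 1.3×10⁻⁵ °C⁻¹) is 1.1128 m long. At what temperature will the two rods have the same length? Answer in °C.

Equal length when α₁L₁ΔT − α₂L₂ΔT = L₂ − L₁ = 2.60×10⁻³ m
α₁L₁ = 1.965054×10⁻⁵, α₂L₂ = 1.44664×10⁻⁵ → Δ(αL) = 5.18414×10⁻⁶ m/K
ΔT = 2.60×10⁻³ / 5.18414×10⁻⁶ = 501.530 K, so T = 22.0 + 501.530 = 523.530 °C

T = 523.5 °C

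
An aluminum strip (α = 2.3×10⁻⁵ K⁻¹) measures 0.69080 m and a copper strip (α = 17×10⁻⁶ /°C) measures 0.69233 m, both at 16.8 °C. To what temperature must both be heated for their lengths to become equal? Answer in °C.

T = 388.3 °C

Equal length when α₁L₁ΔT − α₂L₂ΔT = L₂ − L₁ = 1.53×10⁻³ m
α₁L₁ = 1.58884×10⁻⁵, α₂L₂ = 1.176961×10⁻⁵ → Δ(αL) = 4.11879×10⁻⁶ m/K
ΔT = 1.53×10⁻³ / 4.11879×10⁻⁶ = 371.468 K, so T = 16.8 + 371.468 = 388.268 °C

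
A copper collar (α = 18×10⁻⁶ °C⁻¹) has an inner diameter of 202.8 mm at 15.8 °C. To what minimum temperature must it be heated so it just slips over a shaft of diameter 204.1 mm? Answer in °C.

Required Δd = 204.1 − 202.8 = 1.3 mm
Δd = αd₀ΔT ⇒ ΔT = Δd/(αd₀) = 1.3 / (18×10⁻⁶ × 202.8) = 356.13 K
T_min = 15.8 + 356.13 = 371.93 °C

T = 372 °C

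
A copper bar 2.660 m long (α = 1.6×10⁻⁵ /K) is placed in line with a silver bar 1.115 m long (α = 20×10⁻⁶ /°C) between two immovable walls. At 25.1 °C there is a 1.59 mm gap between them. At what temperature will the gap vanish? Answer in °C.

α₁L₁ = 4.256×10⁻⁵ m/K, α₂L₂ = 2.230×10⁻⁵ m/K → total 6.486×10⁻⁵ m/K
ΔT = g/(α₁L₁+α₂L₂) = 1.59×10⁻³ / 6.486×10⁻⁵ = 24.514 K
T = 25.1 + 24.514 = 49.614 °C

T = 49.6 °C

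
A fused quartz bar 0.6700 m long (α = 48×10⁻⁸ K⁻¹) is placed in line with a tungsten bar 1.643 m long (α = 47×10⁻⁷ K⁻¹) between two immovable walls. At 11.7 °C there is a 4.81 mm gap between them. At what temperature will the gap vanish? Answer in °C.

Gap closes when ΔL₁ + ΔL₂ = 4.81 mm = 4.81×10⁻³ m
(α₁L₁ + α₂L₂)ΔT = g
α₁L₁ + α₂L₂ = 48×10⁻⁸×0.6700 + 47×10⁻⁷×1.643 = 8.0437×10⁻⁶ m/K
ΔT = 4.81×10⁻³ / 8.0437×10⁻⁶ = 597.98 K
T = 11.7 + 597.98 = 609.68 °C

T = 610 °C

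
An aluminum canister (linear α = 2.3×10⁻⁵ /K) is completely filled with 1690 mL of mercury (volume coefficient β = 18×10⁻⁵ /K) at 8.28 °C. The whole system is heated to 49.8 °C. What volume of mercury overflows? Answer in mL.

The canister also expands: β_container ≈ 3α = 6.9×10⁻⁵ /K
Net overflow = V₀(β_liq − 3α_cont)ΔT
β − 3α = 1.80×10⁻⁴ − 6.9×10⁻⁵ = 1.11×10⁻⁴ /K; ΔT = 41.52 K
ΔV = 1690 × 1.11×10⁻⁴ × 41.52 = 7.79 mL

7.79 mL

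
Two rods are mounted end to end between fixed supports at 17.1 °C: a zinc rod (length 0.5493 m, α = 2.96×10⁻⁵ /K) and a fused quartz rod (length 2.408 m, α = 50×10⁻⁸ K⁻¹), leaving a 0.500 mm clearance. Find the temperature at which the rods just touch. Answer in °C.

T = 45.7 °C

Gap closes when ΔL₁ + ΔL₂ = 0.500 mm = 5.00×10⁻⁴ m
(α₁L₁ + α₂L₂)ΔT = g
α₁L₁ + α₂L₂ = 2.96×10⁻⁵×0.5493 + 50×10⁻⁸×2.408 = 1.746328×10⁻⁵ m/K
ΔT = 5.00×10⁻⁴ / 1.746328×10⁻⁵ = 28.632 K
T = 17.1 + 28.632 = 45.732 °C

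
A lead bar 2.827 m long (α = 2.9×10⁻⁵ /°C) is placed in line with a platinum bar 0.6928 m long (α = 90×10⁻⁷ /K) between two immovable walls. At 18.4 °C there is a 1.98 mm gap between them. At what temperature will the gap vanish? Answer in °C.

α₁L₁ = 8.1983×10⁻⁵ m/K, α₂L₂ = 6.2352×10⁻⁶ m/K → total 8.82182×10⁻⁵ m/K
ΔT = g/(α₁L₁+α₂L₂) = 1.98×10⁻³ / 8.82182×10⁻⁵ = 22.444 K
T = 18.4 + 22.444 = 40.844 °C

T = 40.8 °C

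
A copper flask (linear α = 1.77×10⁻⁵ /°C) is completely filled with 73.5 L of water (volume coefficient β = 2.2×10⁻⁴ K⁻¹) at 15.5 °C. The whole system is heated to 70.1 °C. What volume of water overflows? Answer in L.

0.670 L

The flask also expands: β_container ≈ 3α = 5.31×10⁻⁵ /K
Net overflow = V₀(β_liq − 3α_cont)ΔT
β − 3α = 2.20×10⁻⁴ − 5.31×10⁻⁵ = 1.669×10⁻⁴ /K; ΔT = 54.6 K
ΔV = 73.5 × 1.669×10⁻⁴ × 54.6 = 0.670 L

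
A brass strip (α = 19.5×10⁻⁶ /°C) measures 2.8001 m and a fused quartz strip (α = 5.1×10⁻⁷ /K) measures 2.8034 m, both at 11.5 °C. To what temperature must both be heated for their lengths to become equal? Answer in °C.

L₁(1 + α₁ΔT) = L₂(1 + α₂ΔT) ⇒ ΔT = (L₂ − L₁)/(α₁L₁ − α₂L₂)
L₂ − L₁ = 2.8034 − 2.8001 = 3.30×10⁻³ m
α₁L₁ − α₂L₂ = 19.5×10⁻⁶×2.8001 − 5.1×10⁻⁷×2.8034 = 5.3172216×10⁻⁵ m/K
ΔT = 3.30×10⁻³ / 5.3172216×10⁻⁵ = 62.0625 K
T = 11.5 + 62.0625 = 73.5625 °C

T = 73.56 °C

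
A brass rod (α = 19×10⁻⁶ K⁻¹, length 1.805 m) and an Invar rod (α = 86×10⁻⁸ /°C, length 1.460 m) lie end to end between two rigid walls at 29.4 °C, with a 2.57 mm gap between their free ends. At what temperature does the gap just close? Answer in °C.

Gap closes when ΔL₁ + ΔL₂ = 2.57 mm = 2.57×10⁻³ m
(α₁L₁ + α₂L₂)ΔT = g
α₁L₁ + α₂L₂ = 19×10⁻⁶×1.805 + 86×10⁻⁸×1.460 = 3.55506×10⁻⁵ m/K
ΔT = 2.57×10⁻³ / 3.55506×10⁻⁵ = 72.29 K
T = 29.4 + 72.29 = 101.69 °C

T = 102 °C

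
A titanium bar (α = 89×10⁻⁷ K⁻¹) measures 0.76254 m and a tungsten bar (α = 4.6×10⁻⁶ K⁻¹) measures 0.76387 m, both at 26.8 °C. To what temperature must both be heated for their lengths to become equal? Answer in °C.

L₁(1 + α₁ΔT) = L₂(1 + α₂ΔT) ⇒ ΔT = (L₂ − L₁)/(α₁L₁ − α₂L₂)
L₂ − L₁ = 0.76387 − 0.76254 = 1.33×10⁻³ m
α₁L₁ − α₂L₂ = 89×10⁻⁷×0.76254 − 4.6×10⁻⁶×0.76387 = 3.272804×10⁻⁶ m/K
ΔT = 1.33×10⁻³ / 3.272804×10⁻⁶ = 406.379 K
T = 26.8 + 406.379 = 433.179 °C

T = 433.2 °C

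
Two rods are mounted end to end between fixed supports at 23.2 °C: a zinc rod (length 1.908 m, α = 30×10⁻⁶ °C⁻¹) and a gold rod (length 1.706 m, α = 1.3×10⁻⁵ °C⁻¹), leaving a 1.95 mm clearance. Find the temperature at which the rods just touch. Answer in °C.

T = 47.8 °C

α₁L₁ = 5.724×10⁻⁵ m/K, α₂L₂ = 2.2178×10⁻⁵ m/K → total 7.9418×10⁻⁵ m/K
ΔT = g/(α₁L₁+α₂L₂) = 1.95×10⁻³ / 7.9418×10⁻⁵ = 24.554 K
T = 23.2 + 24.554 = 47.754 °C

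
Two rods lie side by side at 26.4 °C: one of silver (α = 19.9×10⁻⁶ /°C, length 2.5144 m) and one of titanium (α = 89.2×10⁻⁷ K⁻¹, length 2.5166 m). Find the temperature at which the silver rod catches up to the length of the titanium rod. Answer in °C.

L₁(1 + α₁ΔT) = L₂(1 + α₂ΔT) ⇒ ΔT = (L₂ − L₁)/(α₁L₁ − α₂L₂)
L₂ − L₁ = 2.5166 − 2.5144 = 2.20×10⁻³ m
α₁L₁ − α₂L₂ = 19.9×10⁻⁶×2.5144 − 89.2×10⁻⁷×2.5166 = 2.7588488×10⁻⁵ m/K
ΔT = 2.20×10⁻³ / 2.7588488×10⁻⁵ = 79.743 K
T = 26.4 + 79.743 = 106.143 °C

T = 106.1 °C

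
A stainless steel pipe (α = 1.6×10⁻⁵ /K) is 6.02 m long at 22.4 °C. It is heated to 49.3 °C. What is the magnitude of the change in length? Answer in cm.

|ΔT| = |49.3 − 22.4| = 26.9 K
ΔL = αL₀ΔT = (1.6×10⁻⁵)(6.02)(26.9) = 2.59×10⁻³ m

ΔL = 0.259 cm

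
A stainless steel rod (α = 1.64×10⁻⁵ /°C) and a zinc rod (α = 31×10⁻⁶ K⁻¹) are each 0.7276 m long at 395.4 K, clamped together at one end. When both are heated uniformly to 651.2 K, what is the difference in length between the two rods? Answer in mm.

ΔT = 255.8 K
stainless steel: ΔL = 1.64×10⁻⁵ × 0.7276 m × 255.8 = 3.0524×10⁻³ m = 3.0524 mm
zinc: ΔL = 31×10⁻⁶ × 0.7276 m × 255.8 = 5.7697×10⁻³ m = 5.7697 mm
difference = 5.7697 − 3.0524 = 2.7173 mm

2.72 mm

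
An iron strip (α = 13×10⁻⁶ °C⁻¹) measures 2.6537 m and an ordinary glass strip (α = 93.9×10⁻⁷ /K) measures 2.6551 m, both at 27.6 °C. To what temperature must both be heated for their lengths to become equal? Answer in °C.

T = 173.9 °C

L₁(1 + α₁ΔT) = L₂(1 + α₂ΔT) ⇒ ΔT = (L₂ − L₁)/(α₁L₁ − α₂L₂)
L₂ − L₁ = 2.6551 − 2.6537 = 1.40×10⁻³ m
α₁L₁ − α₂L₂ = 13×10⁻⁶×2.6537 − 93.9×10⁻⁷×2.6551 = 9.566711×10⁻⁶ m/K
ΔT = 1.40×10⁻³ / 9.566711×10⁻⁶ = 146.341 K
T = 27.6 + 146.341 = 173.941 °C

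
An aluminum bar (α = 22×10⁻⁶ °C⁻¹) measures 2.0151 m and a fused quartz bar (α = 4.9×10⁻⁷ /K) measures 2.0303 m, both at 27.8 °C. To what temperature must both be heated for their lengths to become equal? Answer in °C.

L₁(1 + α₁ΔT) = L₂(1 + α₂ΔT) ⇒ ΔT = (L₂ − L₁)/(α₁L₁ − α₂L₂)
L₂ − L₁ = 2.0303 − 2.0151 = 1.52×10⁻² m
α₁L₁ − α₂L₂ = 22×10⁻⁶×2.0151 − 4.9×10⁻⁷×2.0303 = 4.3337353×10⁻⁵ m/K
ΔT = 1.52×10⁻² / 4.3337353×10⁻⁵ = 350.737 K
T = 27.8 + 350.737 = 378.537 °C

T = 378.5 °C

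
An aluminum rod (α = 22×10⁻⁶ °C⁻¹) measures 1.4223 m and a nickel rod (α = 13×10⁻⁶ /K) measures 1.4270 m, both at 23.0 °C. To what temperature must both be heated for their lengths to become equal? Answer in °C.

T = 391.9 °C

Equal length when α₁L₁ΔT − α₂L₂ΔT = L₂ − L₁ = 4.70×10⁻³ m
α₁L₁ = 3.12906×10⁻⁵, α₂L₂ = 1.8551×10⁻⁵ → Δ(αL) = 1.27396×10⁻⁵ m/K
ΔT = 4.70×10⁻³ / 1.27396×10⁻⁵ = 368.928 K, so T = 23.0 + 368.928 = 391.928 °C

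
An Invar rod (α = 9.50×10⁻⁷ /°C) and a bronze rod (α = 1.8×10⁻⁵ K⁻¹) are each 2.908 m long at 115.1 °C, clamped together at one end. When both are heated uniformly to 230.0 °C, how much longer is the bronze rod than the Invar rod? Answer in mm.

5.70 mm

ΔT = 114.9 K
Invar: ΔL = 9.50×10⁻⁷ × 2.908 m × 114.9 = 3.1742×10⁻⁴ m = 0.31742 mm
bronze: ΔL = 1.8×10⁻⁵ × 2.908 m × 114.9 = 6.0143×10⁻³ m = 6.0143 mm
difference = 6.0143 − 0.31742 = 5.69688 mm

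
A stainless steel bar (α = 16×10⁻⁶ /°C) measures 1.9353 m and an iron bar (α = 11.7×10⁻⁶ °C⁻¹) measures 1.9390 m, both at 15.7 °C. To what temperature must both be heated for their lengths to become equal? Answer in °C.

T = 462.6 °C

Equal length when α₁L₁ΔT − α₂L₂ΔT = L₂ − L₁ = 3.70×10⁻³ m
α₁L₁ = 3.09648×10⁻⁵, α₂L₂ = 2.26863×10⁻⁵ → Δ(αL) = 8.2785×10⁻⁶ m/K
ΔT = 3.70×10⁻³ / 8.2785×10⁻⁶ = 446.941 K, so T = 15.7 + 446.941 = 462.641 °C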